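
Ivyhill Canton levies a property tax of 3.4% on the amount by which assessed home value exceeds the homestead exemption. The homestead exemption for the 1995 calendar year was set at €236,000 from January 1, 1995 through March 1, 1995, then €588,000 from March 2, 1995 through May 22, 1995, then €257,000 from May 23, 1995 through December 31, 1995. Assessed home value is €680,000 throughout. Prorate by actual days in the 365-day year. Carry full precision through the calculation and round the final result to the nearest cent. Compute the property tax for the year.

January 1 – March 1, 1995: 60 days, exemption €236,000 → (€680,000 − €236,000) × 3.4% × 60/365 = €2,481.5342
March 2 – May 22, 1995: 82 days, exemption €588,000 → (€680,000 − €588,000) × 3.4% × 82/365 = €702.7288
May 23 – December 31, 1995: 223 days, exemption €257,000 → (€680,000 − €257,000) × 3.4% × 223/365 = €8,786.8110
Total = €11,971.0740

€11,971.07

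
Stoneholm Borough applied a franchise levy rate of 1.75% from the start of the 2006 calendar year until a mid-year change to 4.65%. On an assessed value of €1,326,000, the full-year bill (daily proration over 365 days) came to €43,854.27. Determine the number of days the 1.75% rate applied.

Let d = days at the first rate; then 365 − d days at the second rate.
€1,326,000 × [1.75%·d + 4.65%·(365−d)] / 365 = €43,854.27
Solving gives d = 169, so the new rate took effect on 19 Jun 2006.

169 days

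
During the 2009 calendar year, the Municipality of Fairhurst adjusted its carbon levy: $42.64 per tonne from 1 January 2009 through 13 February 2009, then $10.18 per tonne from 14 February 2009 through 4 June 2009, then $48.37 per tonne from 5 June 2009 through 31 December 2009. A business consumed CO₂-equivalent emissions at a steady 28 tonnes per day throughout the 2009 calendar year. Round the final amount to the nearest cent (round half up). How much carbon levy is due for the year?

1 January – 13 February 2009: 44 days × 28 tonnes/day = 1,232 tonnes at $42.64/tonne → $52,532.48
14 February – 4 June 2009: 111 days × 28 tonnes/day = 3,108 tonnes at $10.18/tonne → $31,639.44
5 June – 31 December 2009: 210 days × 28 tonnes/day = 5,880 tonnes at $48.37/tonne → $284,415.60

$368,587.52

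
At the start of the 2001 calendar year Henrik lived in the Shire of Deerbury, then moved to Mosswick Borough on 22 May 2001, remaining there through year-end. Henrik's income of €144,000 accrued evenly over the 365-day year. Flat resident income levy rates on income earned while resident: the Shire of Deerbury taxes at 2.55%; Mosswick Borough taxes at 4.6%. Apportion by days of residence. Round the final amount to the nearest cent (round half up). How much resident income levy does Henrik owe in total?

€5,483.64

The Shire of Deerbury, 1 January – 21 May 2001: 141 days → €144,000 × 2.55% × 141/365 = €1,418.4986
Mosswick Borough, 22 May – 31 December 2001: 224 days → €144,000 × 4.6% × 224/365 = €4,065.1397
Total = €5,483.6384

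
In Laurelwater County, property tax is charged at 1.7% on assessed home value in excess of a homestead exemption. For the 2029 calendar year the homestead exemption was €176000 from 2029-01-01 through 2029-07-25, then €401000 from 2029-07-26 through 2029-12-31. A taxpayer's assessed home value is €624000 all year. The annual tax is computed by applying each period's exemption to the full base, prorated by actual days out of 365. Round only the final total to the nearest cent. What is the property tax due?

2029-01-01 to 2029-07-25: 206 days, exemption €176000 → (€624000 − €176000) × 1.7% × 206/365 = €4298.3452
2029-07-26 to 2029-12-31: 159 days, exemption €401000 → (€624000 − €401000) × 1.7% × 159/365 = €1651.4219
Total = €5949.7671

€5949.77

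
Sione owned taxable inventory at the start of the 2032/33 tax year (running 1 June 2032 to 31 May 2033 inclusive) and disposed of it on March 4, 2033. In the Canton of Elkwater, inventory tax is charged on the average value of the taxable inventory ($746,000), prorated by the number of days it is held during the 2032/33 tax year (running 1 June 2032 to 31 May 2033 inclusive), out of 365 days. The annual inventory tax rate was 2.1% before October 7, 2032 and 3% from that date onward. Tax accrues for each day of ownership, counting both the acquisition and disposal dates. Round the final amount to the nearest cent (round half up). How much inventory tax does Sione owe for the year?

June 1 – October 6, 2032: 128 days at 2.1% → $746,000 × 2.1% × 128/365 = $5,493.8301
October 7, 2032 – March 4, 2033: 149 days at 3% → $746,000 × 3% × 149/365 = $9,135.9452
Total = $14,629.7753

$14,629.78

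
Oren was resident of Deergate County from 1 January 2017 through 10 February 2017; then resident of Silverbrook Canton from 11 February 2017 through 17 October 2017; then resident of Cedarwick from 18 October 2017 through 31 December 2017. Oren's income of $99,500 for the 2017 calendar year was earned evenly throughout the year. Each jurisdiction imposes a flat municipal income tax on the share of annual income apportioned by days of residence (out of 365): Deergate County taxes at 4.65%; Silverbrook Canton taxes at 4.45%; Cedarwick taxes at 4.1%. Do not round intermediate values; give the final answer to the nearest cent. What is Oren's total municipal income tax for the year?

$4,378.55

Deergate County, 1 January – 10 February 2017: 41 days → $99,500 × 4.65% × 41/365 = $519.7171
Silverbrook Canton, 11 February – 17 October 2017: 249 days → $99,500 × 4.45% × 249/365 = $3,020.5747
Cedarwick, 18 October – 31 December 2017: 75 days → $99,500 × 4.1% × 75/365 = $838.2534
Total = $4,378.5452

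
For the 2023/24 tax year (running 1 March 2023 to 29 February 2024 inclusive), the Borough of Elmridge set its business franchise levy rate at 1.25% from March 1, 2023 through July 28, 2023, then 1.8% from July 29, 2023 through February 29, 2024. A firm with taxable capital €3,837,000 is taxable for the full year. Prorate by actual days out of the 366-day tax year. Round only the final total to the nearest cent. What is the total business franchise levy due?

€60,417.02

March 1 – July 28, 2023: 150 days at 1.25% → €3,837,000 × 1.25% × 150/366 = €19,656.7623
July 29, 2023 – February 29, 2024: 216 days at 1.8% → €3,837,000 × 1.8% × 216/366 = €40,760.2623
Total = €60,417.0246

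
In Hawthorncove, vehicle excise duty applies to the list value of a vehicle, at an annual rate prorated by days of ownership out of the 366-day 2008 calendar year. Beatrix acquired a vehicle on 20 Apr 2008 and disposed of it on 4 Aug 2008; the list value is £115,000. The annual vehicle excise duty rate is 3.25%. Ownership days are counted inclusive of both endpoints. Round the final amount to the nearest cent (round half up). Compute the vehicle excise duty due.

£1,092.66

Days held (20 Apr – 4 Aug 2008): 107 out of 366
Tax = £115,000 × 3.25% × 107/366 = £1,092.6571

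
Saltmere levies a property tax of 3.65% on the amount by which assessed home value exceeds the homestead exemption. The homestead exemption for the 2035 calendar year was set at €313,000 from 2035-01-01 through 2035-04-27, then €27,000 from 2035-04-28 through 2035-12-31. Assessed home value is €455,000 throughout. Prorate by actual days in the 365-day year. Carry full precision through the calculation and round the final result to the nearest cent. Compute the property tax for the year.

2035-01-01 to 2035-04-27: 117 days, exemption €313,000 → (€455,000 − €313,000) × 3.65% × 117/365 = €1,661.4000
2035-04-28 to 2035-12-31: 248 days, exemption €27,000 → (€455,000 − €27,000) × 3.65% × 248/365 = €10,614.4000
Total = €12,275.8000

€12,275.80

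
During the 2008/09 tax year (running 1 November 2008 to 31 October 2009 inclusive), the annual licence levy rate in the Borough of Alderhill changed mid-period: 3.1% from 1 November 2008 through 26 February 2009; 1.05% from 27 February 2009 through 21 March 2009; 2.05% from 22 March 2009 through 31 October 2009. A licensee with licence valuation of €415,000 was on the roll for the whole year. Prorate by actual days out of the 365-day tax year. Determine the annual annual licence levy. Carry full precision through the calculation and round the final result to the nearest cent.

1 November 2008 – 26 February 2009: 118 days at 3.1% → €415,000 × 3.1% × 118/365 = €4,159.0959
27 February – 21 March 2009: 23 days at 1.05% → €415,000 × 1.05% × 23/365 = €274.5822
22 March – 31 October 2009: 224 days at 2.05% → €415,000 × 2.05% × 224/365 = €5,221.0411
Total = €9,654.7192

€9,654.72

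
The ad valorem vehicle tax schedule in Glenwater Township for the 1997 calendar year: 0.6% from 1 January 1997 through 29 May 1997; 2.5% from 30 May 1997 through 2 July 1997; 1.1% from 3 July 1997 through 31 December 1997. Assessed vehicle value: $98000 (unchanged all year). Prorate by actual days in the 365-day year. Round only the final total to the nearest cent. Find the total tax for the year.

$1005.78

1 January – 29 May 1997: 149 days at 0.6% → $98000 × 0.6% × 149/365 = $240.0329
30 May – 2 July 1997: 34 days at 2.5% → $98000 × 2.5% × 34/365 = $228.2192
3 July – 31 December 1997: 182 days at 1.1% → $98000 × 1.1% × 182/365 = $537.5233
Total = $1005.7753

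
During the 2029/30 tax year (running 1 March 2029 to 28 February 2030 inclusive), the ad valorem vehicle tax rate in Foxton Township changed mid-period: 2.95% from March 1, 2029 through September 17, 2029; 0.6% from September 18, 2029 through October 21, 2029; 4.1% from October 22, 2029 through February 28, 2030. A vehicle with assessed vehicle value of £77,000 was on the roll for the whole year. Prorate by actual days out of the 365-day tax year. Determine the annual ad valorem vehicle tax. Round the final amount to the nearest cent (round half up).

£2,418.33

March 1 – September 17, 2029: 201 days at 2.95% → £77,000 × 2.95% × 201/365 = £1,250.8808
September 18 – October 21, 2029: 34 days at 0.6% → £77,000 × 0.6% × 34/365 = £43.0356
October 22, 2029 – February 28, 2030: 130 days at 4.1% → £77,000 × 4.1% × 130/365 = £1,124.4110
Total = £2,418.3274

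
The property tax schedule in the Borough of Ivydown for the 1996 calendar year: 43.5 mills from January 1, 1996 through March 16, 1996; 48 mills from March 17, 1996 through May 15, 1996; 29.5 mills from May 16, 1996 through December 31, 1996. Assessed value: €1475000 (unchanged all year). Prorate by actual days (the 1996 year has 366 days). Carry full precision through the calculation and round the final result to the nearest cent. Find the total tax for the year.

€52273.84

January 1 – March 16, 1996: 76 days at 43.5 mills → €1475000 × 4.35% × 76/366 = €13323.3607
March 17 – May 15, 1996: 60 days at 48 mills → €1475000 × 4.8% × 60/366 = €11606.5574
May 16 – December 31, 1996: 230 days at 29.5 mills → €1475000 × 2.95% × 230/366 = €27343.9208
Total = €52273.8388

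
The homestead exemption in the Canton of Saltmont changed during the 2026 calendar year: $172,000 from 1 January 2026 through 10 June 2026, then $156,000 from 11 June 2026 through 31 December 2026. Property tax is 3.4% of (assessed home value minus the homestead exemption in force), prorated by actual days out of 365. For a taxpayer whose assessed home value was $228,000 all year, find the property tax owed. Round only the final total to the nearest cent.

$2,208.04

1 January – 10 June 2026: 161 days, exemption $172,000 → ($228,000 − $172,000) × 3.4% × 161/365 = $839.8466
11 June – 31 December 2026: 204 days, exemption $156,000 → ($228,000 − $156,000) × 3.4% × 204/365 = $1,368.1973
Total = $2,208.0438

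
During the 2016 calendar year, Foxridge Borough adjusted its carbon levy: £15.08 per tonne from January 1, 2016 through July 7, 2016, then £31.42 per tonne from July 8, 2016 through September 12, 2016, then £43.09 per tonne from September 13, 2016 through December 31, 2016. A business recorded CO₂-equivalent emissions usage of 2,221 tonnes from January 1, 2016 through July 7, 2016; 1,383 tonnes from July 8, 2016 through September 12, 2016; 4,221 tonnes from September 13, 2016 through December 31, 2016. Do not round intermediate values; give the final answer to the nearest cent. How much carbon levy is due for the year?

£258,829.43

January 1 – July 7, 2016: 2,221 tonnes at £15.08/tonne → £33,492.68
July 8 – September 12, 2016: 1,383 tonnes at £31.42/tonne → £43,453.86
September 13 – December 31, 2016: 4,221 tonnes at £43.09/tonne → £181,882.89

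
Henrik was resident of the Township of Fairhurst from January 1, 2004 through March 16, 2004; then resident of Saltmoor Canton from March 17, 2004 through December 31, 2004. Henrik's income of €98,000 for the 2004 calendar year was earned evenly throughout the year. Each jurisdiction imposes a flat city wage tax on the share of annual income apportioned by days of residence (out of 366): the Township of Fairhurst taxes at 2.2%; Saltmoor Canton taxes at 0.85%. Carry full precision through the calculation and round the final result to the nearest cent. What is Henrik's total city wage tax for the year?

€1,107.72

The Township of Fairhurst, January 1 – March 16, 2004: 76 days → €98,000 × 2.2% × 76/366 = €447.6940
Saltmoor Canton, March 17 – December 31, 2004: 290 days → €98,000 × 0.85% × 290/366 = €660.0273
Total = €1,107.7213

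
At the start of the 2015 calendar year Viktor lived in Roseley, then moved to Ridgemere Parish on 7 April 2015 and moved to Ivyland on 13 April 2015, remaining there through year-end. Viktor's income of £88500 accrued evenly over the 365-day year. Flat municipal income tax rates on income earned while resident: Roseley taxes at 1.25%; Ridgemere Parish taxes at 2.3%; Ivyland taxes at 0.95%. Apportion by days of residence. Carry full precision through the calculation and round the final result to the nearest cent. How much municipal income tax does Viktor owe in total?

£930.22

Roseley, 1 January – 6 April 2015: 96 days → £88500 × 1.25% × 96/365 = £290.9589
Ridgemere Parish, 7 April – 12 April 2015: 6 days → £88500 × 2.3% × 6/365 = £33.4603
Ivyland, 13 April – 31 December 2015: 263 days → £88500 × 0.95% × 263/365 = £605.8007
Total = £930.2199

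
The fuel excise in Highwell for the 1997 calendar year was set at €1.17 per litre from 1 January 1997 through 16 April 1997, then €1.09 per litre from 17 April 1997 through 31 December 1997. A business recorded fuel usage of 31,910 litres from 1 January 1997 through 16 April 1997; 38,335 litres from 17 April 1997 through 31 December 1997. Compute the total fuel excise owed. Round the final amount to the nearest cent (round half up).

€79,119.85

1 January – 16 April 1997: 31,910 litres at €1.17/litre → €37,334.70
17 April – 31 December 1997: 38,335 litres at €1.09/litre → €41,785.15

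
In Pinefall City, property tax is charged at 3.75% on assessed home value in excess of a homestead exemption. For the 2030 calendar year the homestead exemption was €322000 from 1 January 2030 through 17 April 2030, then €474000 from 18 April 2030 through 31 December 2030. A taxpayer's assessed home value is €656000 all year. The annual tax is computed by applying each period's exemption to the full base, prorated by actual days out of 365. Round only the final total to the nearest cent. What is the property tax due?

€8495.96

1 January – 17 April 2030: 107 days, exemption €322000 → (€656000 − €322000) × 3.75% × 107/365 = €3671.7123
18 April – 31 December 2030: 258 days, exemption €474000 → (€656000 − €474000) × 3.75% × 258/365 = €4824.2466
Total = €8495.9589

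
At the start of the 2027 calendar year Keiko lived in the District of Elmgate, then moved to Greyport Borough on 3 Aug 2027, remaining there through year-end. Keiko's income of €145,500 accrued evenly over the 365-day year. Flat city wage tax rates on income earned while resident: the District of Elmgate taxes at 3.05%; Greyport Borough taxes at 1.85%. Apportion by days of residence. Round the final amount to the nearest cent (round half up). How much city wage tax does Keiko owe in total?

The District of Elmgate, 1 Jan – 2 Aug 2027: 214 days → €145,500 × 3.05% × 214/365 = €2,601.8589
Greyport Borough, 3 Aug – 31 Dec 2027: 151 days → €145,500 × 1.85% × 151/365 = €1,113.5733
Total = €3,715.4322

€3,715.43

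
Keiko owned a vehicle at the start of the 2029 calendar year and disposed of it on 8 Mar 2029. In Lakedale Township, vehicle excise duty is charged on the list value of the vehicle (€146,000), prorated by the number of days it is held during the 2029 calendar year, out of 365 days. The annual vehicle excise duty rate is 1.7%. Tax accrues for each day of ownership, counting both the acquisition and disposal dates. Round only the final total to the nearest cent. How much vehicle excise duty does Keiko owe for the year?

Days held (1 Jan – 8 Mar 2029): 67 out of 365
Tax = €146,000 × 1.7% × 67/365 = €455.6000

€455.60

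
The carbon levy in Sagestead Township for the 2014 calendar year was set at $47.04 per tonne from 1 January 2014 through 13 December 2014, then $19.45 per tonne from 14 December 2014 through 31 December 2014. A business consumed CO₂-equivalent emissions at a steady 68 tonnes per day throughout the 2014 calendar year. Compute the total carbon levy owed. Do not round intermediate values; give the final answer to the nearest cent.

1 January – 13 December 2014: 347 days × 68 tonnes/day = 23,596 tonnes at $47.04/tonne → $1109955.84
14 December – 31 December 2014: 18 days × 68 tonnes/day = 1,224 tonnes at $19.45/tonne → $23806.80

$1133762.64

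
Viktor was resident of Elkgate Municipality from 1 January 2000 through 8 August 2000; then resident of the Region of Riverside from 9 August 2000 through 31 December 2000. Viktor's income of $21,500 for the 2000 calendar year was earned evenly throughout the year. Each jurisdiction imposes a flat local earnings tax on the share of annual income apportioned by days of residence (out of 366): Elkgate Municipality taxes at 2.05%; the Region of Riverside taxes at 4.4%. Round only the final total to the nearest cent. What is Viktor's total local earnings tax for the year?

Elkgate Municipality, 1 January – 8 August 2000: 221 days → $21,500 × 2.05% × 221/366 = $266.1359
The Region of Riverside, 9 August – 31 December 2000: 145 days → $21,500 × 4.4% × 145/366 = $374.7814
Total = $640.9173

$640.92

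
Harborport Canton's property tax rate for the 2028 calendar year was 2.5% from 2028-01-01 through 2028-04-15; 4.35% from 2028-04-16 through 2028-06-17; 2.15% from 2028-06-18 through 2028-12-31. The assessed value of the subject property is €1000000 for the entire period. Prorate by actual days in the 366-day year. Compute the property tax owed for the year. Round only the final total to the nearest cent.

2028-01-01 to 2028-04-15: 106 days at 2.5% → €1000000 × 2.5% × 106/366 = €7240.4372
2028-04-16 to 2028-06-17: 63 days at 4.35% → €1000000 × 4.35% × 63/366 = €7487.7049
2028-06-18 to 2028-12-31: 197 days at 2.15% → €1000000 × 2.15% × 197/366 = €11572.4044
Total = €26300.5464

€26300.55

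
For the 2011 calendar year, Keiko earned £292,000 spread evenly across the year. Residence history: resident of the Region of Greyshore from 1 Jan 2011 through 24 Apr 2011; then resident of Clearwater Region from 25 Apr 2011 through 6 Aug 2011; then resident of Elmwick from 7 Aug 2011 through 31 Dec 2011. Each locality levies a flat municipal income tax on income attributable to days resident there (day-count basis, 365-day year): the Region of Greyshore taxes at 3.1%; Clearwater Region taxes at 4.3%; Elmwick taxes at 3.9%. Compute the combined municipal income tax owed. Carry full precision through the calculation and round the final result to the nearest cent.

£10,991.20

The Region of Greyshore, 1 Jan – 24 Apr 2011: 114 days → £292,000 × 3.1% × 114/365 = £2,827.2000
Clearwater Region, 25 Apr – 6 Aug 2011: 104 days → £292,000 × 4.3% × 104/365 = £3,577.6000
Elmwick, 7 Aug – 31 Dec 2011: 147 days → £292,000 × 3.9% × 147/365 = £4,586.4000
Total = £10,991.2000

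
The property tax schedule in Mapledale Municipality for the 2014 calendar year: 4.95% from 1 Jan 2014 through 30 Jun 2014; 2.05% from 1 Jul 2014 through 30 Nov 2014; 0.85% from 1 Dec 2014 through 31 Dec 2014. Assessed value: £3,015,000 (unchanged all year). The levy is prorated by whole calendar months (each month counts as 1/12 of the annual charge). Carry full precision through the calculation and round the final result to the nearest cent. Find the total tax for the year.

1 Jan – 30 Jun 2014: 6 months at 4.95% → £3,015,000 × 4.95% × 6/12 = £74,621.2500
1 Jul – 30 Nov 2014: 5 months at 2.05% → £3,015,000 × 2.05% × 5/12 = £25,753.1250
1 Dec – 31 Dec 2014: 1 month at 0.85% → £3,015,000 × 0.85% × 1/12 = £2,135.6250
Total = £102,510.0000

£102,510.00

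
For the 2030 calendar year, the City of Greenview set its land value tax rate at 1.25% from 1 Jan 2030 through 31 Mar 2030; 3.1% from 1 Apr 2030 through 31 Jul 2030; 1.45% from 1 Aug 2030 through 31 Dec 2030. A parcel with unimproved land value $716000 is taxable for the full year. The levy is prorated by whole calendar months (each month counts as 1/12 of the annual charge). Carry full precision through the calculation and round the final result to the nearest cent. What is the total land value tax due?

$13962.00

1 Jan – 31 Mar 2030: 3 months at 1.25% → $716000 × 1.25% × 3/12 = $2237.5000
1 Apr – 31 Jul 2030: 4 months at 3.1% → $716000 × 3.1% × 4/12 = $7398.6667
1 Aug – 31 Dec 2030: 5 months at 1.45% → $716000 × 1.45% × 5/12 = $4325.8333
Total = $13962.0000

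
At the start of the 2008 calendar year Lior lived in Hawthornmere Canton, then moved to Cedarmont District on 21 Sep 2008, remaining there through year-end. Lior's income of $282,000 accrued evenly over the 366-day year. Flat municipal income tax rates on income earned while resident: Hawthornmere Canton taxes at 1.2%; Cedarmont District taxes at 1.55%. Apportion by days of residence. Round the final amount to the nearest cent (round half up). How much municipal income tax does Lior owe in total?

$3,659.07

Hawthornmere Canton, 1 Jan – 20 Sep 2008: 264 days → $282,000 × 1.2% × 264/366 = $2,440.9180
Cedarmont District, 21 Sep – 31 Dec 2008: 102 days → $282,000 × 1.55% × 102/366 = $1,218.1475
Total = $3,659.0656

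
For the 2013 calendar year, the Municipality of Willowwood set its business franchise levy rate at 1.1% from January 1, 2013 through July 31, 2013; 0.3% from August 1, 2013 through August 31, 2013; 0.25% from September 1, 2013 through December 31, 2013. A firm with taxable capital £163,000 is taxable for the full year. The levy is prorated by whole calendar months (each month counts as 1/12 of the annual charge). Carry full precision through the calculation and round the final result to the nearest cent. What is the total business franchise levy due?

January 1 – July 31, 2013: 7 months at 1.1% → £163,000 × 1.1% × 7/12 = £1,045.9167
August 1 – August 31, 2013: 1 month at 0.3% → £163,000 × 0.3% × 1/12 = £40.7500
September 1 – December 31, 2013: 4 months at 0.25% → £163,000 × 0.25% × 4/12 = £135.8333
Total = £1,222.5000

£1,222.50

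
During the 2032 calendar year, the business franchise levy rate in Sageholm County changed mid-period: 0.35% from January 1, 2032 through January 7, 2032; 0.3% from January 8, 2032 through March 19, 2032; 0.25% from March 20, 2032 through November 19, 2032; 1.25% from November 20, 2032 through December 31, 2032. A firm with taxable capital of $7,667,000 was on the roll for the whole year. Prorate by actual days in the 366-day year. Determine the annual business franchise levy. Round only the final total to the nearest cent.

January 1 – January 7, 2032: 7 days at 0.35% → $7,667,000 × 0.35% × 7/366 = $513.2281
January 8 – March 19, 2032: 72 days at 0.3% → $7,667,000 × 0.3% × 72/366 = $4,524.7869
March 20 – November 19, 2032: 245 days at 0.25% → $7,667,000 × 0.25% × 245/366 = $12,830.7036
November 20 – December 31, 2032: 42 days at 1.25% → $7,667,000 × 1.25% × 42/366 = $10,997.7459
Total = $28,866.4645

$28,866.46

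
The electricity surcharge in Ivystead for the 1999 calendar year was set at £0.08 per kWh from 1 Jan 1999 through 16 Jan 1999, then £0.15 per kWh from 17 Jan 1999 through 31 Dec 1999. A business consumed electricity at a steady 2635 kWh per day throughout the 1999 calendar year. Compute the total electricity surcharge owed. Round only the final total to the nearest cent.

1 Jan – 16 Jan 1999: 16 days × 2635 kWh/day = 42,160 kWh at £0.08/kWh → £3372.80
17 Jan – 31 Dec 1999: 349 days × 2635 kWh/day = 919,615 kWh at £0.15/kWh → £137942.25

£141315.05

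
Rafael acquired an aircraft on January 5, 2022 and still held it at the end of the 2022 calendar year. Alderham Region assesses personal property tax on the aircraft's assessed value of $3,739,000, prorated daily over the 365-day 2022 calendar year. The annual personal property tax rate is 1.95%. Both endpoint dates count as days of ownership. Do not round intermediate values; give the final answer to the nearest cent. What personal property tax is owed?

$72,111.48

Days held (January 5 – December 31, 2022): 361 out of 365
Tax = $3,739,000 × 1.95% × 361/365 = $72,111.4808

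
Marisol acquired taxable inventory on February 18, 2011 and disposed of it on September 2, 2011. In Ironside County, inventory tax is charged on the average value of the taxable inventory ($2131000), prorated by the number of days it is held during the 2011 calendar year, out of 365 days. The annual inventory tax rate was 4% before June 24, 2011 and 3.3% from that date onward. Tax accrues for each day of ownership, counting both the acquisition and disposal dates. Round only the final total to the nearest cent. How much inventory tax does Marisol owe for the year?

$43104.58

February 18 – June 23, 2011: 126 days at 4% → $2131000 × 4% × 126/365 = $29425.3151
June 24 – September 2, 2011: 71 days at 3.3% → $2131000 × 3.3% × 71/365 = $13679.2685
Total = $43104.5836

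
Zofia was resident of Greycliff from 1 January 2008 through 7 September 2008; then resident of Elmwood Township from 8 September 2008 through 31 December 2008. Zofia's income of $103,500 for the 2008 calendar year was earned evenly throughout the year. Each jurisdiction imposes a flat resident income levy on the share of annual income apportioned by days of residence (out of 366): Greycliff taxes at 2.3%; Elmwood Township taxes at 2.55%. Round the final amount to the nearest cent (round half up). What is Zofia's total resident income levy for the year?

$2,461.80

Greycliff, 1 January – 7 September 2008: 251 days → $103,500 × 2.3% × 251/366 = $1,632.5287
Elmwood Township, 8 September – 31 December 2008: 115 days → $103,500 × 2.55% × 115/366 = $829.2725
Total = $2,461.8012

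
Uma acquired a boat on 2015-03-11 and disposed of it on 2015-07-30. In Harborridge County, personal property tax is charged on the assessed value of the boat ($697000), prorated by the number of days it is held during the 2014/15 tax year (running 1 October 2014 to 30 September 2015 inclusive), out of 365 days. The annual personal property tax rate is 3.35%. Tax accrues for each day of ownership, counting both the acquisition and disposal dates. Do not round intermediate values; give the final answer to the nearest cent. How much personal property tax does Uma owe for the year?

Days held (2015-03-11 to 2015-07-30): 142 out of 365
Tax = $697000 × 3.35% × 142/365 = $9083.9151

$9083.92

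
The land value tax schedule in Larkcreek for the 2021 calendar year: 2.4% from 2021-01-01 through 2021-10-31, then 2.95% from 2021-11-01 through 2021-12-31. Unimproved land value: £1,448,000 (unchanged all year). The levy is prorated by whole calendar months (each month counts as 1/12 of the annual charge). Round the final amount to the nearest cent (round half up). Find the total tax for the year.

2021-01-01 to 2021-10-31: 10 months at 2.4% → £1,448,000 × 2.4% × 10/12 = £28,960.0000
2021-11-01 to 2021-12-31: 2 months at 2.95% → £1,448,000 × 2.95% × 2/12 = £7,119.3333
Total = £36,079.3333

£36,079.33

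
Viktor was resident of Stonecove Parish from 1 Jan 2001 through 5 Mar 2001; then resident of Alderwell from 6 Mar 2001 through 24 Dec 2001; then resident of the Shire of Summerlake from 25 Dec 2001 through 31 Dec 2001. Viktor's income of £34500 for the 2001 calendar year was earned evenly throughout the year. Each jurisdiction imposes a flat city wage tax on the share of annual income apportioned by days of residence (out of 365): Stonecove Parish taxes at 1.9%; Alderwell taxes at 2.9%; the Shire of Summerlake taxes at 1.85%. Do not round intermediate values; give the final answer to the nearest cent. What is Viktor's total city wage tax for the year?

Stonecove Parish, 1 Jan – 5 Mar 2001: 64 days → £34500 × 1.9% × 64/365 = £114.9370
Alderwell, 6 Mar – 24 Dec 2001: 294 days → £34500 × 2.9% × 294/365 = £805.8822
The Shire of Summerlake, 25 Dec – 31 Dec 2001: 7 days → £34500 × 1.85% × 7/365 = £12.2404
Total = £933.0596

£933.06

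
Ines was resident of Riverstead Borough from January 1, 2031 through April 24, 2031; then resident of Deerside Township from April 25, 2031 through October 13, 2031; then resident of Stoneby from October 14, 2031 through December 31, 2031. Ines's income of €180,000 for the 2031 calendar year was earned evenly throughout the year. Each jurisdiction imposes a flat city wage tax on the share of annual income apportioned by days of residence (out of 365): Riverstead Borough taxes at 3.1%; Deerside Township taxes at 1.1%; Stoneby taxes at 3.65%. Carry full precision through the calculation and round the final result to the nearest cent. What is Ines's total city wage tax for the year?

€4,097.84

Riverstead Borough, January 1 – April 24, 2031: 114 days → €180,000 × 3.1% × 114/365 = €1,742.7945
Deerside Township, April 25 – October 13, 2031: 172 days → €180,000 × 1.1% × 172/365 = €933.0411
Stoneby, October 14 – December 31, 2031: 79 days → €180,000 × 3.65% × 79/365 = €1,422.0000
Total = €4,097.8356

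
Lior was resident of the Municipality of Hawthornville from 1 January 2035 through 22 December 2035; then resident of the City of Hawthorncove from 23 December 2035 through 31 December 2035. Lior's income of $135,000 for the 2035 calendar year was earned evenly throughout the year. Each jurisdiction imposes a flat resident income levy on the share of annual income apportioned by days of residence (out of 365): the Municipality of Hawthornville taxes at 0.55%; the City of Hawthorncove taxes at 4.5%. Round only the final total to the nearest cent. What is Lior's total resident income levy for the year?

$873.99

The Municipality of Hawthornville, 1 January – 22 December 2035: 356 days → $135,000 × 0.55% × 356/365 = $724.1918
The City of Hawthorncove, 23 December – 31 December 2035: 9 days → $135,000 × 4.5% × 9/365 = $149.7945
Total = $873.9863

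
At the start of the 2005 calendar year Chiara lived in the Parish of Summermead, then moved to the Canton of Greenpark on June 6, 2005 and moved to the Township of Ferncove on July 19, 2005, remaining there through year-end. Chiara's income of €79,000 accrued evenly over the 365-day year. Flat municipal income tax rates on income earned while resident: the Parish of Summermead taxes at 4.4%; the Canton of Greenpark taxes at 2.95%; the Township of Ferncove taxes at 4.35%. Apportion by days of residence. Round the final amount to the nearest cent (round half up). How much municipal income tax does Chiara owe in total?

€3,323.09

The Parish of Summermead, January 1 – June 5, 2005: 156 days → €79,000 × 4.4% × 156/365 = €1,485.6329
The Canton of Greenpark, June 6 – July 18, 2005: 43 days → €79,000 × 2.95% × 43/365 = €274.5521
The Township of Ferncove, July 19 – December 31, 2005: 166 days → €79,000 × 4.35% × 166/365 = €1,562.9014
Total = €3,323.0863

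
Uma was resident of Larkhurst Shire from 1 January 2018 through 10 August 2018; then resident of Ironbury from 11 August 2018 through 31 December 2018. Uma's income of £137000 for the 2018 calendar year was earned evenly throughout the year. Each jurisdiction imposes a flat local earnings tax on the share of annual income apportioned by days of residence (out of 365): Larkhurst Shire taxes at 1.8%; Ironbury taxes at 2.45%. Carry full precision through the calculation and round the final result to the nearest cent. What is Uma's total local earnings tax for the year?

£2814.88

Larkhurst Shire, 1 January – 10 August 2018: 222 days → £137000 × 1.8% × 222/365 = £1499.8685
Ironbury, 11 August – 31 December 2018: 143 days → £137000 × 2.45% × 143/365 = £1315.0123
Total = £2814.8808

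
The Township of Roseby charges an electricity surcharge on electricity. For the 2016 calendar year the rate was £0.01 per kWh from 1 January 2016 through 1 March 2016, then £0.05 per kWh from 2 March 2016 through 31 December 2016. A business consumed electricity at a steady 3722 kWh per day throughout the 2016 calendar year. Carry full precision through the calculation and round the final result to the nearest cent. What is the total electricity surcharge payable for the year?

1 January – 1 March 2016: 61 days × 3722 kWh/day = 227,042 kWh at £0.01/kWh → £2270.42
2 March – 31 December 2016: 305 days × 3722 kWh/day = 1,135,210 kWh at £0.05/kWh → £56760.50

£59030.92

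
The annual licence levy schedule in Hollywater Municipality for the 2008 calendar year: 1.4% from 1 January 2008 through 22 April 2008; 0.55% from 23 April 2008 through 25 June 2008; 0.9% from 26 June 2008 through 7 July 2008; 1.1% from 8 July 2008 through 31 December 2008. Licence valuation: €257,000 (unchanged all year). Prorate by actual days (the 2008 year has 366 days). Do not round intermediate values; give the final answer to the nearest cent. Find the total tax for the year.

€2,801.02

1 January – 22 April 2008: 113 days at 1.4% → €257,000 × 1.4% × 113/366 = €1,110.8579
23 April – 25 June 2008: 64 days at 0.55% → €257,000 × 0.55% × 64/366 = €247.1694
26 June – 7 July 2008: 12 days at 0.9% → €257,000 × 0.9% × 12/366 = €75.8361
8 July – 31 December 2008: 177 days at 1.1% → €257,000 × 1.1% × 177/366 = €1,367.1557
Total = €2,801.0191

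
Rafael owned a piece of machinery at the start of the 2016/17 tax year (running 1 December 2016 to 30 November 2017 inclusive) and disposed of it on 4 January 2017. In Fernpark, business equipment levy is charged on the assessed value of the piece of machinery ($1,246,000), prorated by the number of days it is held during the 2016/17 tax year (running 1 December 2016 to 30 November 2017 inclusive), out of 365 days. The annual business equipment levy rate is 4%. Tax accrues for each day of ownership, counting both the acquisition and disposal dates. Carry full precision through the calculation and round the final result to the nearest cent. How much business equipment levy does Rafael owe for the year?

$4,779.18

Days held (1 December 2016 – 4 January 2017): 35 out of 365
Tax = $1,246,000 × 4% × 35/365 = $4,779.1781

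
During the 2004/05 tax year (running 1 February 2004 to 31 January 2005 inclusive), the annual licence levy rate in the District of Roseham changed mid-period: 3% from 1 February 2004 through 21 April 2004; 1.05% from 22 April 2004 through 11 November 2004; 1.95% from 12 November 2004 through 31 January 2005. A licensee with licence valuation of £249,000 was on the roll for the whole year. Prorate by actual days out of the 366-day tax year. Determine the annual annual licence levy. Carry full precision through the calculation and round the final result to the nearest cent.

£4,185.04

1 February – 21 April 2004: 81 days at 3% → £249,000 × 3% × 81/366 = £1,653.1967
22 April – 11 November 2004: 204 days at 1.05% → £249,000 × 1.05% × 204/366 = £1,457.2623
12 November 2004 – 31 January 2005: 81 days at 1.95% → £249,000 × 1.95% × 81/366 = £1,074.5779
Total = £4,185.0369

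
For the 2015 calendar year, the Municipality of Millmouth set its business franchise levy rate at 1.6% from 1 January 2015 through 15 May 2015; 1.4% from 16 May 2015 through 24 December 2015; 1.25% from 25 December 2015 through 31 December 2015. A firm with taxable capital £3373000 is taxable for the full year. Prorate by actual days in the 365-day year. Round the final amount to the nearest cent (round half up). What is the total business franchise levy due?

£49620.06

1 January – 15 May 2015: 135 days at 1.6% → £3373000 × 1.6% × 135/365 = £19960.7671
16 May – 24 December 2015: 223 days at 1.4% → £3373000 × 1.4% × 223/365 = £28850.7014
25 December – 31 December 2015: 7 days at 1.25% → £3373000 × 1.25% × 7/365 = £808.5959
Total = £49620.0644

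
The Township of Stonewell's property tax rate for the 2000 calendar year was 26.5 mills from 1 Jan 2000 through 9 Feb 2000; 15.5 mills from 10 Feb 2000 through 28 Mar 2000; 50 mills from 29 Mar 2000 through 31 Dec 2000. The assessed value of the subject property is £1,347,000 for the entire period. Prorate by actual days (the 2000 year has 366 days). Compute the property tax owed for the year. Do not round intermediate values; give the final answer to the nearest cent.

£57,795.87

1 Jan – 9 Feb 2000: 40 days at 26.5 mills → £1,347,000 × 2.65% × 40/366 = £3,901.1475
10 Feb – 28 Mar 2000: 48 days at 15.5 mills → £1,347,000 × 1.55% × 48/366 = £2,738.1639
29 Mar – 31 Dec 2000: 278 days at 50 mills → £1,347,000 × 5% × 278/366 = £51,156.5574
Total = £57,795.8689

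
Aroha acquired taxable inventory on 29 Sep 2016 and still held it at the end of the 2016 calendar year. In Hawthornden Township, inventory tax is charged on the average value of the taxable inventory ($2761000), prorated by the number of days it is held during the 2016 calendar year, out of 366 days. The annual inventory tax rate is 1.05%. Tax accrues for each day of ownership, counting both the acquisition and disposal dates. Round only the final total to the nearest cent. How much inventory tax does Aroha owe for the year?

$7445.65

Days held (29 Sep – 31 Dec 2016): 94 out of 366
Tax = $2761000 × 1.05% × 94/366 = $7445.6475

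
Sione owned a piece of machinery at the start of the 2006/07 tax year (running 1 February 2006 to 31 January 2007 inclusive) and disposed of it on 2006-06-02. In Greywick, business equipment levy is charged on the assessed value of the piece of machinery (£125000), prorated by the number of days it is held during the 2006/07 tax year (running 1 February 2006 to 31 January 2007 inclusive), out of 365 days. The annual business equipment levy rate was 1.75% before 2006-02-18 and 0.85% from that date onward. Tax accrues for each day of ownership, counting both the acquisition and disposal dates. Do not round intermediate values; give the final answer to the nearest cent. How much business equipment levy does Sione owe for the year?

£407.53

2006-02-01 to 2006-02-17: 17 days at 1.75% → £125000 × 1.75% × 17/365 = £101.8836
2006-02-18 to 2006-06-02: 105 days at 0.85% → £125000 × 0.85% × 105/365 = £305.6507
Total = £407.5342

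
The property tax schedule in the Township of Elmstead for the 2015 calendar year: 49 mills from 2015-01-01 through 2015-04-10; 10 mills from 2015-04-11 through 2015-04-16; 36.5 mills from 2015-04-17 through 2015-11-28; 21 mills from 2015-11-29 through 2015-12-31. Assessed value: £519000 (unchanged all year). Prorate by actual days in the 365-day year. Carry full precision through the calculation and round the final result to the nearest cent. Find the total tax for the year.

2015-01-01 to 2015-04-10: 100 days at 49 mills → £519000 × 4.9% × 100/365 = £6967.3973
2015-04-11 to 2015-04-16: 6 days at 10 mills → £519000 × 1% × 6/365 = £85.3151
2015-04-17 to 2015-11-28: 226 days at 36.5 mills → £519000 × 3.65% × 226/365 = £11729.4000
2015-11-29 to 2015-12-31: 33 days at 21 mills → £519000 × 2.1% × 33/365 = £985.3890
Total = £19767.5014

£19767.50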